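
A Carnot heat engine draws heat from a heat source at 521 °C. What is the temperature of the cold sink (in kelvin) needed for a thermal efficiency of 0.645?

T_C ≈ 282 K

T_H = 521 °C → 521 + 273.15 = 794.15 K.
From η = 1 − T_C/T_H, T_C = T_H·(1 − η) = 794.15 × (1 − 0.645) = 282 K.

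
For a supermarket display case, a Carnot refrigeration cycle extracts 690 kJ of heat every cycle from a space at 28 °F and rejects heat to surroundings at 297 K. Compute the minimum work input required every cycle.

T_C = 28 °F → (28 − 32) × 5/9 = -2.22 °C = 270.93 K.
Carnot COP: COP_R = T_C/(T_H − T_C) = 270.93/26.07 = 10.3914.
W = Q_C/COP_R = 690/10.3914 = 66.4 kJ.

W_in ≈ 66.4 kJ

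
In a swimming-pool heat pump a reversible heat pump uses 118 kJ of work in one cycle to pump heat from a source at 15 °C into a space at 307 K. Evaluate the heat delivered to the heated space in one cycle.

T_C = 15 °C → 15 + 273.15 = 288.15 K.
For a reversible heat pump, COP_HP = T_H/(T_H − T_C) = 307.00/18.85 = 16.2865.
Q_H = COP_HP · W = 16.2865 × 118 = 1920 kJ.

Q_H ≈ 1920 kJ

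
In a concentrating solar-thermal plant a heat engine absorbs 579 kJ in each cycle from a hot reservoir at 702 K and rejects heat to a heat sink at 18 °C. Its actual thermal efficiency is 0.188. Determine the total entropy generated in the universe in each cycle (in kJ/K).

T_C = 18 °C → 18 + 273.15 = 291.15 K.
W = η·Q_H = 0.188 × 579 = 108.9 kJ, so Q_C = Q_H − W = 470.1 kJ.
Reservoir entropy changes: ΔS_H = −Q_H/T_H = −579/702.00 = -0.8248 kJ/K and ΔS_C = +Q_C/T_C = 470.1/291.15 = 1.615 kJ/K.
ΔS_univ = −Q_H/T_H + Q_C/T_C = 0.7900 kJ/K (> 0, since η = 0.188 < η_Carnot = 0.585).

ΔS_univ ≈ 0.7900 kJ/K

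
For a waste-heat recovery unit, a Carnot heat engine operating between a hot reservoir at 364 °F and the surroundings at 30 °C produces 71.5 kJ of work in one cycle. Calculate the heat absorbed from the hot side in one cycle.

Q_H ≈ 211.8 kJ

T_H = 364 °F → (364 − 32) × 5/9 = 184.44 °C = 457.59 K.
T_C = 30 °C → 30 + 273.15 = 303.15 K.
For a reversible engine, η = 1 − T_C/T_H = 1 − 303.15/457.59 = 0.3375.
Q_H = W/η = 71.5/0.3375 = 211.8 kJ.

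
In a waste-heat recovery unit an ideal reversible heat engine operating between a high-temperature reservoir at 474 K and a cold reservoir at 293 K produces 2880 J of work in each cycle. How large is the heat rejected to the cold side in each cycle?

η_rev = 1 − T_C/T_H = 1 − 293.00/474.00 = 0.3819.
Since Q_C/Q_H = T_C/T_H and Q_H = W/η, Q_C = W·T_C/(T_H − T_C) = 2880 × 293.00/181.00 = 4660 J.

Q_C ≈ 4660 J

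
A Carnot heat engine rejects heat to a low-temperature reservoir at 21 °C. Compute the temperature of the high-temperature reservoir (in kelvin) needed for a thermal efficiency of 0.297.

T_C = 21 °C → 21 + 273.15 = 294.15 K.
From η = 1 − T_C/T_H, solving for T_H gives T_H = T_C/(1 − η) = 294.15/(1 − 0.297) = 418 K.

T_H ≈ 418 K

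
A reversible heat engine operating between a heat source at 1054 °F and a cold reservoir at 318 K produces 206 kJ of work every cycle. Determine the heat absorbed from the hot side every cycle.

Q_H ≈ 331 kJ

T_H = 1054 °F → (1054 − 32) × 5/9 = 567.78 °C = 840.93 K.
For a reversible engine, η = 1 − T_C/T_H = 1 − 318.00/840.93 = 0.6218.
Q_H = W/η = 206/0.6218 = 331 kJ.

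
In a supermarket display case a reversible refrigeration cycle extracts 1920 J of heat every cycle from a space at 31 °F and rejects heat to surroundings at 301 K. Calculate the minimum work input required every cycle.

T_C = 31 °F → (31 − 32) × 5/9 = -0.56 °C = 272.59 K.
For a reversible refrigerator, COP_R = T_C/(T_H − T_C) = 272.59/28.41 = 9.5965.
W = Q_C/COP_R = 1920/9.5965 = 200 J.

W_in ≈ 200 J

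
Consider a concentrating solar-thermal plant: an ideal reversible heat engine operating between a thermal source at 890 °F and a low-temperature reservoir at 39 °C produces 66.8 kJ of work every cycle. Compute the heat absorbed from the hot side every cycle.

T_H = 890 °F → (890 − 32) × 5/9 = 476.67 °C = 749.82 K.
T_C = 39 °C → 39 + 273.15 = 312.15 K.
For a reversible engine, η = 1 − T_C/T_H = 1 − 312.15/749.82 = 0.5837.
Q_H = W/η = 66.8/0.5837 = 114 kJ.

Q_H ≈ 114 kJ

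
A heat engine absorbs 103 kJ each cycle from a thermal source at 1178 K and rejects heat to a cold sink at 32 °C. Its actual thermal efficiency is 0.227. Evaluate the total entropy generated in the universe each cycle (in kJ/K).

T_C = 32 °C → 32 + 273.15 = 305.15 K.
W = η·Q_H = 0.227 × 103 = 23.38 kJ, so Q_C = Q_H − W = 79.62 kJ.
Reservoir entropy changes: ΔS_H = −Q_H/T_H = −103/1178.00 = -0.08744 kJ/K and ΔS_C = +Q_C/T_C = 79.62/305.15 = 0.2609 kJ/K.
ΔS_univ = −Q_H/T_H + Q_C/T_C = 0.173 kJ/K (> 0, since η = 0.227 < η_Carnot = 0.741).

ΔS_univ ≈ 0.173 kJ/K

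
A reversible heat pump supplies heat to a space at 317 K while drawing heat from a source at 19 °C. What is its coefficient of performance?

T_C = 19 °C → 19 + 273.15 = 292.15 K.
Reversible heating COP: COP_HP = T_H/(T_H − T_C) = 317.00/(317.00 − 292.15) = 12.76.

COP_HP ≈ 12.76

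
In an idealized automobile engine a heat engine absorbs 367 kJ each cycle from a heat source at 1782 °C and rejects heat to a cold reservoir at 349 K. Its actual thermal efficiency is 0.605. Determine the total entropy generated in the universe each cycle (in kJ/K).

T_H = 1782 °C → 1782 + 273.15 = 2055.15 K.
W = η·Q_H = 0.605 × 367 = 222.0 kJ, so Q_C = Q_H − W = 145.0 kJ.
The hot reservoir loses entropy Q_H/T_H = 367/2055.15 = 0.1786 kJ/K; the cold reservoir gains Q_C/T_C = 145.0/349.00 = 0.4154 kJ/K.
ΔS_univ = −Q_H/T_H + Q_C/T_C = 0.237 kJ/K (> 0, since η = 0.605 < η_Carnot = 0.830).

ΔS_univ ≈ 0.237 kJ/K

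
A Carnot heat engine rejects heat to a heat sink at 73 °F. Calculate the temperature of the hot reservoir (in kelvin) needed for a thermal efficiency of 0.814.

T_H ≈ 1590 K

T_C = 73 °F → (73 − 32) × 5/9 = 22.78 °C = 295.93 K.
From η = 1 − T_C/T_H, solving for T_H gives T_H = T_C/(1 − η) = 295.93/(1 − 0.814) = 1590 K.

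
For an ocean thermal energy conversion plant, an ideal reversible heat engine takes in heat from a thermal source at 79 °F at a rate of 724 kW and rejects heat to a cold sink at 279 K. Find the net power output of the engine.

T_H = 79 °F → (79 − 32) × 5/9 = 26.11 °C = 299.26 K.
Carnot efficiency: η = 1 − T_C/T_H = 1 − 279.00/299.26 = 0.0677.
W = η·Q_H = 0.0677 × 724 = 49.0 kW.

Ẇ ≈ 49.0 kW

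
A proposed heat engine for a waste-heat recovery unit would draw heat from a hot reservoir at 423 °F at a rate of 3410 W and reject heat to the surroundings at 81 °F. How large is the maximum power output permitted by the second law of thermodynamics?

T_H = 423 °F → (423 − 32) × 5/9 = 217.22 °C = 490.37 K.
T_C = 81 °F → (81 − 32) × 5/9 = 27.22 °C = 300.37 K.
By the Carnot theorem, η_max = 1 − T_C/T_H = 1 − 300.37/490.37 = 0.3875.
W_max = η_max · Q_H = 0.3875 × 3410 = 1320 W.

Ẇ_max ≈ 1320 W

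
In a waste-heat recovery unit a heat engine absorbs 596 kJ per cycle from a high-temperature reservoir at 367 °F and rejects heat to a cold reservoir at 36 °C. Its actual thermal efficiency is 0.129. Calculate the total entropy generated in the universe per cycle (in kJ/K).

ΔS_univ ≈ 0.381 kJ/K

T_H = 367 °F → (367 − 32) × 5/9 = 186.11 °C = 459.26 K.
T_C = 36 °C → 36 + 273.15 = 309.15 K.
W = η·Q_H = 0.129 × 596 = 76.88 kJ, so Q_C = Q_H − W = 519.1 kJ.
The hot reservoir loses entropy Q_H/T_H = 596/459.26 = 1.298 kJ/K; the cold reservoir gains Q_C/T_C = 519.1/309.15 = 1.679 kJ/K.
ΔS_univ = −Q_H/T_H + Q_C/T_C = 0.381 kJ/K (> 0, since η = 0.129 < η_Carnot = 0.327).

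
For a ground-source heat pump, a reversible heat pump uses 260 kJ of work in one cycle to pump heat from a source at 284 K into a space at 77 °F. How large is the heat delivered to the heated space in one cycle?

Q_H ≈ 5480 kJ

T_H = 77 °F → (77 − 32) × 5/9 = 25.00 °C = 298.15 K.
COP_HP = T_H/(T_H − T_C) = 298.15/14.15 = 21.0707.
Q_H = COP_HP · W = 21.0707 × 260 = 5480 kJ.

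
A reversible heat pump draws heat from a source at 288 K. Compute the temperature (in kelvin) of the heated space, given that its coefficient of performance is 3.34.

COP_HP = T_H/(T_H − T_C) ⇒ T_H = T_C·COP_HP/(COP_HP − 1) = 288.00 × 3.34/(3.34 − 1) = 411.1 K.

T_H ≈ 411.1 K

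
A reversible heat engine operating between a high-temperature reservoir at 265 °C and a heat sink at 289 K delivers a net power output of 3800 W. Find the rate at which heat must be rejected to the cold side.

Q̇_C ≈ 4410 W

T_H = 265 °C → 265 + 273.15 = 538.15 K.
The Carnot efficiency is η = 1 − T_C/T_H = 1 − 289.00/538.15 = 0.4630.
Since Q_C/Q_H = T_C/T_H and Q_H = W/η, Q_C = W·T_C/(T_H − T_C) = 3800 × 289.00/249.15 = 4410 W.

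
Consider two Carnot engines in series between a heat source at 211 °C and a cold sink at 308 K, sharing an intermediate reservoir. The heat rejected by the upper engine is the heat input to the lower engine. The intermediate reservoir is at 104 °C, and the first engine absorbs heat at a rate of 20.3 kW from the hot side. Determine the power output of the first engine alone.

T_H = 211 °C → 211 + 273.15 = 484.15 K.
T_m = 104 °C → 104 + 273.15 = 377.15 K.
First-stage efficiency η₁ = 1 − T_m/T_H = 1 − 377.15/484.15 = 0.2210.
W₁ = η₁·Q_H = 0.2210 × 20.3 = 4.486 kW.

Ẇ₁ ≈ 4.486 kW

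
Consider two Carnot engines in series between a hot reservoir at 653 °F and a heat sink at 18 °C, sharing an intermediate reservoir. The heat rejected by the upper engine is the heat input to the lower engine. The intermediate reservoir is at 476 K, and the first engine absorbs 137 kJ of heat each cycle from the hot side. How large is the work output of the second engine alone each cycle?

W₂ ≈ 40.97 kJ

T_H = 653 °F → (653 − 32) × 5/9 = 345.00 °C = 618.15 K.
T_C = 18 °C → 18 + 273.15 = 291.15 K.
Heat entering the second stage: Q_m = Q_H·(T_m/T_H) = 137 × 476.00/618.15 = 105.5 kJ.
Second-stage efficiency η₂ = 1 − T_C/T_m = 1 − 291.15/476.00 = 0.3883, so W₂ = η₂·Q_m = 40.97 kJ.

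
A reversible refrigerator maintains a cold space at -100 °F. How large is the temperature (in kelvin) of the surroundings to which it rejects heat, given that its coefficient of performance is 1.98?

T_C = -100 °F → (-100 − 32) × 5/9 = -73.33 °C = 199.82 K.
COP_R = T_C/(T_H − T_C) ⇒ T_H = T_C·(1 + 1/COP_R) = 199.82 × (1 + 1/1.98) = 300.7 K.

T_H ≈ 300.7 K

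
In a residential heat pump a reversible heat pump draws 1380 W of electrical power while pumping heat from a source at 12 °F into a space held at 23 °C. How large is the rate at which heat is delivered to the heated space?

Q̇_H ≈ 11980 W

T_H = 23 °C → 23 + 273.15 = 296.15 K.
T_C = 12 °F → (12 − 32) × 5/9 = -11.11 °C = 262.04 K.
Reversible heating COP: COP_HP = T_H/(T_H − T_C) = 296.15/34.11 = 8.6819.
Q_H = COP_HP · W = 8.6819 × 1380 = 11980 W.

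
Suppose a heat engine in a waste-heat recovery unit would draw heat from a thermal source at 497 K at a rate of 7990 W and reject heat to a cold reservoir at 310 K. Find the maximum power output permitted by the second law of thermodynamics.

Ẇ_max ≈ 3010 W

The second-law ceiling is the Carnot efficiency, η_max = 1 − T_C/T_H = 1 − 310.00/497.00 = 0.3763.
W_max = η_max · Q_H = 0.3763 × 7990 = 3010 W.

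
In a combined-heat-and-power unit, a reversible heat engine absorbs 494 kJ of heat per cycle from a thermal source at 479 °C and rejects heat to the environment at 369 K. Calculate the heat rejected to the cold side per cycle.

T_H = 479 °C → 479 + 273.15 = 752.15 K.
Carnot efficiency: η = 1 − T_C/T_H = 1 − 369.00/752.15 = 0.5094.
For a reversible cycle Q_C/Q_H = T_C/T_H, so Q_C = 494 × 369.00/752.15 = 242.4 kJ.

Q_C ≈ 242.4 kJ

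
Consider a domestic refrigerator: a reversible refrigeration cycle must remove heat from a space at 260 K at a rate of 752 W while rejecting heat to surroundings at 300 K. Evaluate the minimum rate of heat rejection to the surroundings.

For a reversible cycle Q_H/Q_C = T_H/T_C, so Q_H = Q_C·T_H/T_C = 752 × 300.00/260.00 = 867.7 W.

Q̇_H ≈ 867.7 W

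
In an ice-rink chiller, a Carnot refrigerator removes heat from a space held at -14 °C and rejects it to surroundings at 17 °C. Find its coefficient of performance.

COP_R ≈ 8.360

T_H = 17 °C → 17 + 273.15 = 290.15 K.
T_C = -14 °C → -14 + 273.15 = 259.15 K.
For a reversible refrigerator, COP_R = T_C/(T_H − T_C) = 259.15/(290.15 − 259.15) = 8.360.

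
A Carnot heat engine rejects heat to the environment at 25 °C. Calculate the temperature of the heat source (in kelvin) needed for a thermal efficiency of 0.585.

T_C = 25 °C → 25 + 273.15 = 298.15 K.
From η = 1 − T_C/T_H, solving for T_H gives T_H = T_C/(1 − η) = 298.15/(1 − 0.585) = 718 K.

T_H ≈ 718 K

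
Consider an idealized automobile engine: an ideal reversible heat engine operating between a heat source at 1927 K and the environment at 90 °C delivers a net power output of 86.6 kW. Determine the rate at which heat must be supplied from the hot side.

T_C = 90 °C → 90 + 273.15 = 363.15 K.
For a reversible engine, η = 1 − T_C/T_H = 1 − 363.15/1927.00 = 0.8115.
Q_H = W/η = 86.6/0.8115 = 107 kW.

Q̇_H ≈ 107 kW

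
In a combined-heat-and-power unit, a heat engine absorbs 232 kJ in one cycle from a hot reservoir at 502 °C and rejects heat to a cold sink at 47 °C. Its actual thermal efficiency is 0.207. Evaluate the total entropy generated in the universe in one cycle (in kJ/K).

T_H = 502 °C → 502 + 273.15 = 775.15 K.
T_C = 47 °C → 47 + 273.15 = 320.15 K.
W = η·Q_H = 0.207 × 232 = 48.02 kJ, so Q_C = Q_H − W = 184.0 kJ.
Entropy balance on the reservoirs: −Q_H/T_H = -0.2993 kJ/K, +Q_C/T_C = 0.5747 kJ/K.
ΔS_univ = −Q_H/T_H + Q_C/T_C = 0.275 kJ/K (> 0, since η = 0.207 < η_Carnot = 0.587).

ΔS_univ ≈ 0.275 kJ/K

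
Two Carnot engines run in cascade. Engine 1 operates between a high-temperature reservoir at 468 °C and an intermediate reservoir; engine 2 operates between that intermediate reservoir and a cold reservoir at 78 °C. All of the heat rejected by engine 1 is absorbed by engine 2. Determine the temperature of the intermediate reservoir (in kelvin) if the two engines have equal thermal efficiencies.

T_H = 468 °C → 468 + 273.15 = 741.15 K.
T_C = 78 °C → 78 + 273.15 = 351.15 K.
Equal efficiencies require 1 − T_m/T_H = 1 − T_C/T_m, i.e. T_m/T_H = T_C/T_m, so T_m = √(T_H·T_C) = √(741.15 × 351.15) = 510 K.

T_m ≈ 510 K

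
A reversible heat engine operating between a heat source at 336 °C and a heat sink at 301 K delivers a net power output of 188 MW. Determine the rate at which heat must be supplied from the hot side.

Q̇_H ≈ 372 MW

T_H = 336 °C → 336 + 273.15 = 609.15 K.
Since the cycle is reversible, η = 1 − T_C/T_H = 1 − 301.00/609.15 = 0.5059.
Q_H = W/η = 188/0.5059 = 372 MW.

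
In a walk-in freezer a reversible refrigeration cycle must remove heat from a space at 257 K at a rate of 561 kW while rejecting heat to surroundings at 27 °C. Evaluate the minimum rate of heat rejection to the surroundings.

Q̇_H ≈ 655.2 kW

T_H = 27 °C → 27 + 273.15 = 300.15 K.
For a reversible cycle Q_H/Q_C = T_H/T_C, so Q_H = Q_C·T_H/T_C = 561 × 300.15/257.00 = 655.2 kW.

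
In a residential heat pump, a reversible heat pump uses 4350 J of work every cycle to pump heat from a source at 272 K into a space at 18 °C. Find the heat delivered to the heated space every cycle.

Q_H ≈ 66100 J

T_H = 18 °C → 18 + 273.15 = 291.15 K.
COP_HP = T_H/(T_H − T_C) = 291.15/19.15 = 15.2037.
Q_H = COP_HP · W = 15.2037 × 4350 = 66100 J.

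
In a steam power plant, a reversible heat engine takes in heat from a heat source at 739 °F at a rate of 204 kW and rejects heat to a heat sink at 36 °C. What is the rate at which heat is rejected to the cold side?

T_H = 739 °F → (739 − 32) × 5/9 = 392.78 °C = 665.93 K.
T_C = 36 °C → 36 + 273.15 = 309.15 K.
Carnot efficiency: η = 1 − T_C/T_H = 1 − 309.15/665.93 = 0.5358.
For a reversible cycle Q_C/Q_H = T_C/T_H, so Q_C = 204 × 309.15/665.93 = 94.7 kW.

Q̇_C ≈ 94.7 kW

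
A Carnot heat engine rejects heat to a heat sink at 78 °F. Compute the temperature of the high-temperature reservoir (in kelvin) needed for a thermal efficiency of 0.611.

T_H ≈ 768 K

T_C = 78 °F → (78 − 32) × 5/9 = 25.56 °C = 298.71 K.
From η = 1 − T_C/T_H, solving for T_H gives T_H = T_C/(1 − η) = 298.71/(1 − 0.611) = 768 K.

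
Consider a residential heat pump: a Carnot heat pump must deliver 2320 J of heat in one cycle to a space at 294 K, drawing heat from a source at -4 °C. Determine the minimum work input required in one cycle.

T_C = -4 °C → -4 + 273.15 = 269.15 K.
COP_HP = T_H/(T_H − T_C) = 294.00/24.85 = 11.8310.
W = Q_H/COP_HP = 2320/11.8310 = 196.1 J.

W_in ≈ 196.1 J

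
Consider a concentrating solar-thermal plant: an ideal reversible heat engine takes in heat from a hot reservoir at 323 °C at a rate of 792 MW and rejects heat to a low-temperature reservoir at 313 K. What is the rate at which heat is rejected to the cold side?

T_H = 323 °C → 323 + 273.15 = 596.15 K.
Since the cycle is reversible, η = 1 − T_C/T_H = 1 − 313.00/596.15 = 0.4750.
For a reversible cycle Q_C/Q_H = T_C/T_H, so Q_C = 792 × 313.00/596.15 = 415.8 MW.

Q̇_C ≈ 415.8 MW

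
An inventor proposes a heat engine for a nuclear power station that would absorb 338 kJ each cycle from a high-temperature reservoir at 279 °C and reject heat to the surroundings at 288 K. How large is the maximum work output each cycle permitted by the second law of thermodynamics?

W_max ≈ 161.7 kJ

T_H = 279 °C → 279 + 273.15 = 552.15 K.
By the Carnot theorem, η_max = 1 − T_C/T_H = 1 − 288.00/552.15 = 0.4784.
W_max = η_max · Q_H = 0.4784 × 338 = 161.7 kJ.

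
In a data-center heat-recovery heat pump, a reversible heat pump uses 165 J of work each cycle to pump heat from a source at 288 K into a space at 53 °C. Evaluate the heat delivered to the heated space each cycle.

T_H = 53 °C → 53 + 273.15 = 326.15 K.
The Carnot heat-pump COP is COP_HP = T_H/(T_H − T_C) = 326.15/38.15 = 8.5491.
Q_H = COP_HP · W = 8.5491 × 165 = 1411 J.

Q_H ≈ 1411 J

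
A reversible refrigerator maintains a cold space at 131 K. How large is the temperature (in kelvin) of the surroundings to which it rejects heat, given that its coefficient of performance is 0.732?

COP_R = T_C/(T_H − T_C) ⇒ T_H = T_C·(1 + 1/COP_R) = 131.00 × (1 + 1/0.732) = 310 K.

T_H ≈ 310 K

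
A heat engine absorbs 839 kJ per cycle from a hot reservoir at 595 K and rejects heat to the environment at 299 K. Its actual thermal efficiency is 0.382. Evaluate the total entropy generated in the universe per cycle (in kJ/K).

W = η·Q_H = 0.382 × 839 = 320.5 kJ, so Q_C = Q_H − W = 518.5 kJ.
Reservoir entropy changes: ΔS_H = −Q_H/T_H = −839/595.00 = -1.410 kJ/K and ΔS_C = +Q_C/T_C = 518.5/299.00 = 1.734 kJ/K.
ΔS_univ = −Q_H/T_H + Q_C/T_C = 0.3240 kJ/K (> 0, since η = 0.382 < η_Carnot = 0.497).

ΔS_univ ≈ 0.3240 kJ/K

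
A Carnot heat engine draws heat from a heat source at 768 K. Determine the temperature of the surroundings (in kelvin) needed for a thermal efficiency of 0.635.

T_C ≈ 280.3 K

From η = 1 − T_C/T_H, T_C = T_H·(1 − η) = 768.00 × (1 − 0.635) = 280.3 K.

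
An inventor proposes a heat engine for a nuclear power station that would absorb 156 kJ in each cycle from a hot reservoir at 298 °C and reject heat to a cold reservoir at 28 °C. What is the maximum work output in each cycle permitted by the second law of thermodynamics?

T_H = 298 °C → 298 + 273.15 = 571.15 K.
T_C = 28 °C → 28 + 273.15 = 301.15 K.
No engine can exceed the Carnot limit: η_max = 1 − T_C/T_H = 1 − 301.15/571.15 = 0.4727.
W_max = η_max · Q_H = 0.4727 × 156 = 73.7 kJ.

W_max ≈ 73.7 kJ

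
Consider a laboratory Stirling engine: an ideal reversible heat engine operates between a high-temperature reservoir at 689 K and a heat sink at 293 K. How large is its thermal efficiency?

η ≈ 0.575

Carnot efficiency: η = 1 − T_C/T_H = 1 − 293.00/689.00 = 0.575.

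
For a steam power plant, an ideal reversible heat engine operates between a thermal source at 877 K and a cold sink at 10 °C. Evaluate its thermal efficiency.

T_C = 10 °C → 10 + 273.15 = 283.15 K.
η_rev = 1 − T_C/T_H = 1 − 283.15/877.00 = 0.677.

η ≈ 0.677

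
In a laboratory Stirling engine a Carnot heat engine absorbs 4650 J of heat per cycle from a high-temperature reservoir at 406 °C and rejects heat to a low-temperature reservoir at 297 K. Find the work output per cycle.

T_H = 406 °C → 406 + 273.15 = 679.15 K.
Since the cycle is reversible, η = 1 − T_C/T_H = 1 − 297.00/679.15 = 0.5627.
W = η·Q_H = 0.5627 × 4650 = 2620 J.

W ≈ 2620 J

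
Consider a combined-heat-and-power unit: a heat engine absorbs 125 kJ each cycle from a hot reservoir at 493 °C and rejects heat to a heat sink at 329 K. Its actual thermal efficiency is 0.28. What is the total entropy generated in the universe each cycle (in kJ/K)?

ΔS_univ ≈ 0.110 kJ/K

T_H = 493 °C → 493 + 273.15 = 766.15 K.
W = η·Q_H = 0.28 × 125 = 35.00 kJ, so Q_C = Q_H − W = 90.00 kJ.
Reservoir entropy changes: ΔS_H = −Q_H/T_H = −125/766.15 = -0.1632 kJ/K and ΔS_C = +Q_C/T_C = 90.00/329.00 = 0.2736 kJ/K.
ΔS_univ = −Q_H/T_H + Q_C/T_C = 0.110 kJ/K (> 0, since η = 0.28 < η_Carnot = 0.571).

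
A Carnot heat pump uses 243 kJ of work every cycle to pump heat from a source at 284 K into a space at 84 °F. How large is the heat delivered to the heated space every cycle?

T_H = 84 °F → (84 − 32) × 5/9 = 28.89 °C = 302.04 K.
Reversible heating COP: COP_HP = T_H/(T_H − T_C) = 302.04/18.04 = 16.7438.
Q_H = COP_HP · W = 16.7438 × 243 = 4070 kJ.

Q_H ≈ 4070 kJ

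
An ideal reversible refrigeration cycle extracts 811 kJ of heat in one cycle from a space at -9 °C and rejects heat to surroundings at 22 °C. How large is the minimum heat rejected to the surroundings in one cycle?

Q_H ≈ 906 kJ

T_H = 22 °C → 22 + 273.15 = 295.15 K.
T_C = -9 °C → -9 + 273.15 = 264.15 K.
For a reversible cycle Q_H/Q_C = T_H/T_C, so Q_H = Q_C·T_H/T_C = 811 × 295.15/264.15 = 906 kJ.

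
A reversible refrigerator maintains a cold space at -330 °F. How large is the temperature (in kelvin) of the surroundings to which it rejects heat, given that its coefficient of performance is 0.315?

T_C = -330 °F → (-330 − 32) × 5/9 = -201.11 °C = 72.04 K.
COP_R = T_C/(T_H − T_C) ⇒ T_H = T_C·(1 + 1/COP_R) = 72.04 × (1 + 1/0.315) = 301 K.

T_H ≈ 301 K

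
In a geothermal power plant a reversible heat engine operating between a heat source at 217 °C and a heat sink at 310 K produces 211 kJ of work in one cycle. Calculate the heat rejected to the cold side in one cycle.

Q_C ≈ 363 kJ

T_H = 217 °C → 217 + 273.15 = 490.15 K.
The Carnot efficiency is η = 1 − T_C/T_H = 1 − 310.00/490.15 = 0.3675.
Since Q_C/Q_H = T_C/T_H and Q_H = W/η, Q_C = W·T_C/(T_H − T_C) = 211 × 310.00/180.15 = 363 kJ.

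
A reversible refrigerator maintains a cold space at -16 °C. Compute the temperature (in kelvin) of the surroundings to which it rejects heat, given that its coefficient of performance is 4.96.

T_C = -16 °C → -16 + 273.15 = 257.15 K.
COP_R = T_C/(T_H − T_C) ⇒ T_H = T_C·(1 + 1/COP_R) = 257.15 × (1 + 1/4.96) = 309 K.

T_H ≈ 309 K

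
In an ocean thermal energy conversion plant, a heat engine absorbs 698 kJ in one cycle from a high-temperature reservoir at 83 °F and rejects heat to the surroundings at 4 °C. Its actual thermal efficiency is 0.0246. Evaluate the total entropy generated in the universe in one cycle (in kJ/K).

T_H = 83 °F → (83 − 32) × 5/9 = 28.33 °C = 301.48 K.
T_C = 4 °C → 4 + 273.15 = 277.15 K.
W = η·Q_H = 0.0246 × 698 = 17.17 kJ, so Q_C = Q_H − W = 680.8 kJ.
Entropy balance on the reservoirs: −Q_H/T_H = -2.315 kJ/K, +Q_C/T_C = 2.457 kJ/K.
ΔS_univ = −Q_H/T_H + Q_C/T_C = 0.1413 kJ/K (> 0, since η = 0.0246 < η_Carnot = 0.081).

ΔS_univ ≈ 0.1413 kJ/K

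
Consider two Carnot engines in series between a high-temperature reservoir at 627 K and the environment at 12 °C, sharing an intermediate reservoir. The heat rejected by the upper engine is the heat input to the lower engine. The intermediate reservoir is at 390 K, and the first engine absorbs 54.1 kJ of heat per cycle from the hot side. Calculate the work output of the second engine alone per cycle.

T_C = 12 °C → 12 + 273.15 = 285.15 K.
Heat entering the second stage: Q_m = Q_H·(T_m/T_H) = 54.1 × 390.00/627.00 = 33.7 kJ.
Second-stage efficiency η₂ = 1 − T_C/T_m = 1 − 285.15/390.00 = 0.2688, so W₂ = η₂·Q_m = 9.05 kJ.

W₂ ≈ 9.05 kJ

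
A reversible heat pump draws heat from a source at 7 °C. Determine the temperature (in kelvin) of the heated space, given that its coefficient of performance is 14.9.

T_H ≈ 300 K

T_C = 7 °C → 7 + 273.15 = 280.15 K.
COP_HP = T_H/(T_H − T_C) ⇒ T_H = T_C·COP_HP/(COP_HP − 1) = 280.15 × 14.9/(14.9 − 1) = 300 K.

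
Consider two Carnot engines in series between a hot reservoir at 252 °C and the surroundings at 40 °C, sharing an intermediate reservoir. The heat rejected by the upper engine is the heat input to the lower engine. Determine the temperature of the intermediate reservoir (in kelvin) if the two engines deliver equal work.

T_H = 252 °C → 252 + 273.15 = 525.15 K.
T_C = 40 °C → 40 + 273.15 = 313.15 K.
For reversible stages Q_m = Q_H·(T_m/T_H). Setting W₁ = Q_H(1 − T_m/T_H) equal to W₂ = Q_m(1 − T_C/T_m) = Q_H·(T_m − T_C)/T_H gives T_H − T_m = T_m − T_C, so T_m = (T_H + T_C)/2 = (525.15 + 313.15)/2 = 419 K.

T_m ≈ 419 K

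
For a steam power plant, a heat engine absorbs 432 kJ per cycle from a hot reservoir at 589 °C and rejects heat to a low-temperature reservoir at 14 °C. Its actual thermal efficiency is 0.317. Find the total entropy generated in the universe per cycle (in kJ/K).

ΔS_univ ≈ 0.526 kJ/K

T_H = 589 °C → 589 + 273.15 = 862.15 K.
T_C = 14 °C → 14 + 273.15 = 287.15 K.
W = η·Q_H = 0.317 × 432 = 136.9 kJ, so Q_C = Q_H − W = 295.1 kJ.
The hot reservoir loses entropy Q_H/T_H = 432/862.15 = 0.5011 kJ/K; the cold reservoir gains Q_C/T_C = 295.1/287.15 = 1.028 kJ/K.
ΔS_univ = −Q_H/T_H + Q_C/T_C = 0.526 kJ/K (> 0, since η = 0.317 < η_Carnot = 0.667).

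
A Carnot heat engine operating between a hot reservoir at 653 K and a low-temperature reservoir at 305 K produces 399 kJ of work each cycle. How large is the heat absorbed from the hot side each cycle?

η_rev = 1 − T_C/T_H = 1 − 305.00/653.00 = 0.5329.
Q_H = W/η = 399/0.5329 = 749 kJ.

Q_H ≈ 749 kJ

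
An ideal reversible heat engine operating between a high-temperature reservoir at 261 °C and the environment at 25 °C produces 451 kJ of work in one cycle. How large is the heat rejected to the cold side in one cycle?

T_H = 261 °C → 261 + 273.15 = 534.15 K.
T_C = 25 °C → 25 + 273.15 = 298.15 K.
Since the cycle is reversible, η = 1 − T_C/T_H = 1 − 298.15/534.15 = 0.4418.
Since Q_C/Q_H = T_C/T_H and Q_H = W/η, Q_C = W·T_C/(T_H − T_C) = 451 × 298.15/236.00 = 570 kJ.

Q_C ≈ 570 kJ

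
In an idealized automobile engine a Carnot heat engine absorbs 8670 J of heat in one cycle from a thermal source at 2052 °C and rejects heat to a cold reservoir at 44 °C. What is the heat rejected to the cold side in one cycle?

Q_C ≈ 1180 J

T_H = 2052 °C → 2052 + 273.15 = 2325.15 K.
T_C = 44 °C → 44 + 273.15 = 317.15 K.
The Carnot efficiency is η = 1 − T_C/T_H = 1 − 317.15/2325.15 = 0.8636.
For a reversible cycle Q_C/Q_H = T_C/T_H, so Q_C = 8670 × 317.15/2325.15 = 1180 J.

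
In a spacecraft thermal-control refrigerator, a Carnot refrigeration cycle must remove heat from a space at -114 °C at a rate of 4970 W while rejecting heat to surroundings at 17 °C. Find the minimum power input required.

T_H = 17 °C → 17 + 273.15 = 290.15 K.
T_C = -114 °C → -114 + 273.15 = 159.15 K.
The reversible coefficient of performance is COP_R = T_C/(T_H − T_C) = 159.15/131.00 = 1.2149.
W = Q_C/COP_R = 4970/1.2149 = 4090 W.

Ẇ_in ≈ 4090 W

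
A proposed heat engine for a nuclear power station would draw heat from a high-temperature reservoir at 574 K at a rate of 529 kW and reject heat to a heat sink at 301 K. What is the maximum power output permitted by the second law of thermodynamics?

Ẇ_max ≈ 252 kW

The second-law ceiling is the Carnot efficiency, η_max = 1 − T_C/T_H = 1 − 301.00/574.00 = 0.4756.
W_max = η_max · Q_H = 0.4756 × 529 = 252 kW.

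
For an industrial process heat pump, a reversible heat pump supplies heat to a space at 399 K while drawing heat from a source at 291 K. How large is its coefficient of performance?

Reversible heating COP: COP_HP = T_H/(T_H − T_C) = 399.00/(399.00 − 291.00) = 3.69.

COP_HP ≈ 3.69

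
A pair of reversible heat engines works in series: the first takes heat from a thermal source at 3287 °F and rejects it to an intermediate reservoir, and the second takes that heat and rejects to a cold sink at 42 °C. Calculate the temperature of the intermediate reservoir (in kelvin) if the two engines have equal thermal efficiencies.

T_H = 3287 °F → (3287 − 32) × 5/9 = 1808.33 °C = 2081.48 K.
T_C = 42 °C → 42 + 273.15 = 315.15 K.
Equal efficiencies require 1 − T_m/T_H = 1 − T_C/T_m, i.e. T_m/T_H = T_C/T_m, so T_m = √(T_H·T_C) = √(2081.48 × 315.15) = 809.9 K.

T_m ≈ 809.9 K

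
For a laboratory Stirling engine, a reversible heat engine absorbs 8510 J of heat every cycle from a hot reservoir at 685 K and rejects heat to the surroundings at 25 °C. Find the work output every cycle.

T_C = 25 °C → 25 + 273.15 = 298.15 K.
Carnot efficiency: η = 1 − T_C/T_H = 1 − 298.15/685.00 = 0.5647.
W = η·Q_H = 0.5647 × 8510 = 4810 J.

W ≈ 4810 J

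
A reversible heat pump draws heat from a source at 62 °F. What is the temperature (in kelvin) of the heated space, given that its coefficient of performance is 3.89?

T_H ≈ 390.1 K

T_C = 62 °F → (62 − 32) × 5/9 = 16.67 °C = 289.82 K.
COP_HP = T_H/(T_H − T_C) ⇒ T_H = T_C·COP_HP/(COP_HP − 1) = 289.82 × 3.89/(3.89 − 1) = 390.1 K.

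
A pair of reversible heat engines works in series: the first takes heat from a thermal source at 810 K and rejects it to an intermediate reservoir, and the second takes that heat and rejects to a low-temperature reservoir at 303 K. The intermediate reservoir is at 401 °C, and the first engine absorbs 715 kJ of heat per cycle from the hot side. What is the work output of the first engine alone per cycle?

T_m = 401 °C → 401 + 273.15 = 674.15 K.
First-stage efficiency η₁ = 1 − T_m/T_H = 1 − 674.15/810.00 = 0.1677.
W₁ = η₁·Q_H = 0.1677 × 715 = 120 kJ.

W₁ ≈ 120 kJ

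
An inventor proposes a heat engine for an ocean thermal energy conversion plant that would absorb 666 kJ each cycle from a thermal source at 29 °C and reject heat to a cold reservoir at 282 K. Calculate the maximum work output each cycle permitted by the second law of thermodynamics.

W_max ≈ 44.4 kJ

T_H = 29 °C → 29 + 273.15 = 302.15 K.
No engine can exceed the Carnot limit: η_max = 1 − T_C/T_H = 1 − 282.00/302.15 = 0.0667.
W_max = η_max · Q_H = 0.0667 × 666 = 44.4 kJ.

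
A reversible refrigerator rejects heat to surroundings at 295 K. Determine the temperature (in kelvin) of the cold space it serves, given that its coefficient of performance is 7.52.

T_C ≈ 260 K

COP_R = T_C/(T_H − T_C) ⇒ T_C = T_H·COP_R/(1 + COP_R) = 295.00 × 7.52/(1 + 7.52) = 260 K.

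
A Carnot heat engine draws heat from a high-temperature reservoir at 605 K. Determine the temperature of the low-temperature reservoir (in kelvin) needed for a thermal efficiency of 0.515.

From η = 1 − T_C/T_H, T_C = T_H·(1 − η) = 605.00 × (1 − 0.515) = 293.4 K.

T_C ≈ 293.4 K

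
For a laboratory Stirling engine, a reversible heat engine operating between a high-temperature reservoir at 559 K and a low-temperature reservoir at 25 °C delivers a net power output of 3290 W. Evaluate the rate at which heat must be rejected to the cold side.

Q̇_C ≈ 3760 W

T_C = 25 °C → 25 + 273.15 = 298.15 K.
η_rev = 1 − T_C/T_H = 1 − 298.15/559.00 = 0.4666.
Since Q_C/Q_H = T_C/T_H and Q_H = W/η, Q_C = W·T_C/(T_H − T_C) = 3290 × 298.15/260.85 = 3760 W.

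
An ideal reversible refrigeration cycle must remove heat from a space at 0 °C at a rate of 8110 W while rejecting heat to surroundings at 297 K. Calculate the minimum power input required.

Ẇ_in ≈ 708.1 W

T_C = 0 °C → 0 + 273.15 = 273.15 K.
For a reversible refrigerator, COP_R = T_C/(T_H − T_C) = 273.15/23.85 = 11.4528.
W = Q_C/COP_R = 8110/11.4528 = 708.1 W.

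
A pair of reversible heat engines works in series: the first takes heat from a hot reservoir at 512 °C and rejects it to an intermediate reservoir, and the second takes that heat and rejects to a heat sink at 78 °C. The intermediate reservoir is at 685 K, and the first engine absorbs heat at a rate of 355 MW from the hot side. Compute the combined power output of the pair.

T_H = 512 °C → 512 + 273.15 = 785.15 K.
T_C = 78 °C → 78 + 273.15 = 351.15 K.
Two reversible stages in series are equivalent to a single Carnot engine between T_H and T_C, so η_total = 1 − T_C/T_H = 1 − 351.15/785.15 = 0.5528.
W_total = η_total · Q_H = 0.5528 × 355 = 196 MW.

Ẇ_total ≈ 196 MW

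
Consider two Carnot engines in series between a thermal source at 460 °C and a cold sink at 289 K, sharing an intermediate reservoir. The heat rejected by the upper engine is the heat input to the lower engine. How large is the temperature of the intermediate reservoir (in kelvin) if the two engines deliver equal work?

T_H = 460 °C → 460 + 273.15 = 733.15 K.
For reversible stages Q_m = Q_H·(T_m/T_H). Setting W₁ = Q_H(1 − T_m/T_H) equal to W₂ = Q_m(1 − T_C/T_m) = Q_H·(T_m − T_C)/T_H gives T_H − T_m = T_m − T_C, so T_m = (T_H + T_C)/2 = (733.15 + 289.00)/2 = 511 K.

T_m ≈ 511 K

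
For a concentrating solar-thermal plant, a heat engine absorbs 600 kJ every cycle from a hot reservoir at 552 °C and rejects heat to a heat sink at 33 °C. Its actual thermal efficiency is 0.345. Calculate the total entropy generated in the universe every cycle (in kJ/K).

ΔS_univ ≈ 0.557 kJ/K

T_H = 552 °C → 552 + 273.15 = 825.15 K.
T_C = 33 °C → 33 + 273.15 = 306.15 K.
W = η·Q_H = 0.345 × 600 = 207.0 kJ, so Q_C = Q_H − W = 393.0 kJ.
Reservoir entropy changes: ΔS_H = −Q_H/T_H = −600/825.15 = -0.7271 kJ/K and ΔS_C = +Q_C/T_C = 393.0/306.15 = 1.284 kJ/K.
ΔS_univ = −Q_H/T_H + Q_C/T_C = 0.557 kJ/K (> 0, since η = 0.345 < η_Carnot = 0.629).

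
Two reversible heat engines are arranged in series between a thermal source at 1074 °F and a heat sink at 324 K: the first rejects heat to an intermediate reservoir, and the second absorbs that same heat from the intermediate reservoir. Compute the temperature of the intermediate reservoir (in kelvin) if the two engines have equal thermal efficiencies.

T_m ≈ 525.4 K

T_H = 1074 °F → (1074 − 32) × 5/9 = 578.89 °C = 852.04 K.
Equal efficiencies require 1 − T_m/T_H = 1 − T_C/T_m, i.e. T_m/T_H = T_C/T_m, so T_m = √(T_H·T_C) = √(852.04 × 324.00) = 525.4 K.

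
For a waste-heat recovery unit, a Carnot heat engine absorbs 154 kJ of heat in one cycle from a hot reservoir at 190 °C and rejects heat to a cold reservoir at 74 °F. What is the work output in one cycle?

T_H = 190 °C → 190 + 273.15 = 463.15 K.
T_C = 74 °F → (74 − 32) × 5/9 = 23.33 °C = 296.48 K.
η_rev = 1 − T_C/T_H = 1 − 296.48/463.15 = 0.3599.
W = η·Q_H = 0.3599 × 154 = 55.42 kJ.

W ≈ 55.42 kJ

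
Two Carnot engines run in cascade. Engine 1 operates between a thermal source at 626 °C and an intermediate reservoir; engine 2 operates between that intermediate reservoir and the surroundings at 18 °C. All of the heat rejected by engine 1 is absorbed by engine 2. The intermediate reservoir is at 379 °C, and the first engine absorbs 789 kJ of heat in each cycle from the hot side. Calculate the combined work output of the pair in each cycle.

W_total ≈ 534 kJ

T_H = 626 °C → 626 + 273.15 = 899.15 K.
T_C = 18 °C → 18 + 273.15 = 291.15 K.
Two reversible stages in series are equivalent to a single Carnot engine between T_H and T_C, so η_total = 1 − T_C/T_H = 1 − 291.15/899.15 = 0.6762.
W_total = η_total · Q_H = 0.6762 × 789 = 534 kJ.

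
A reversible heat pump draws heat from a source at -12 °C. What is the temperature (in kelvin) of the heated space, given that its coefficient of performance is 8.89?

T_H ≈ 294 K

T_C = -12 °C → -12 + 273.15 = 261.15 K.
COP_HP = T_H/(T_H − T_C) ⇒ T_H = T_C·COP_HP/(COP_HP − 1) = 261.15 × 8.89/(8.89 − 1) = 294 K.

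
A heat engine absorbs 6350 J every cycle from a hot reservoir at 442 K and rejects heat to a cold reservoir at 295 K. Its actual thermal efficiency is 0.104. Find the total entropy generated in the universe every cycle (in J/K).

W = η·Q_H = 0.104 × 6350 = 660.4 J, so Q_C = Q_H − W = 5690 J.
Entropy balance on the reservoirs: −Q_H/T_H = -14.37 J/K, +Q_C/T_C = 19.29 J/K.
ΔS_univ = −Q_H/T_H + Q_C/T_C = 4.920 J/K (> 0, since η = 0.104 < η_Carnot = 0.333).

ΔS_univ ≈ 4.920 J/K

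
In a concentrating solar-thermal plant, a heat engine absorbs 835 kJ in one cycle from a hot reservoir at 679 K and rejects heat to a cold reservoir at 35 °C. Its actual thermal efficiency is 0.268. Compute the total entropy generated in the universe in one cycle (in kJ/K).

T_C = 35 °C → 35 + 273.15 = 308.15 K.
W = η·Q_H = 0.268 × 835 = 223.8 kJ, so Q_C = Q_H − W = 611.2 kJ.
The hot reservoir loses entropy Q_H/T_H = 835/679.00 = 1.230 kJ/K; the cold reservoir gains Q_C/T_C = 611.2/308.15 = 1.984 kJ/K.
ΔS_univ = −Q_H/T_H + Q_C/T_C = 0.754 kJ/K (> 0, since η = 0.268 < η_Carnot = 0.546).

ΔS_univ ≈ 0.754 kJ/K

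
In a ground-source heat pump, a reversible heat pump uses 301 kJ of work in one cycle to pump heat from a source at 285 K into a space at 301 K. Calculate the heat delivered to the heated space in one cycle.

Reversible heating COP: COP_HP = T_H/(T_H − T_C) = 301.00/16.00 = 18.8125.
Q_H = COP_HP · W = 18.8125 × 301 = 5660 kJ.

Q_H ≈ 5660 kJ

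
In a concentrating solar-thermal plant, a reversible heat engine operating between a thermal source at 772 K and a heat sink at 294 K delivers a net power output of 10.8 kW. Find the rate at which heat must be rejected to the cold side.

The Carnot efficiency is η = 1 − T_C/T_H = 1 − 294.00/772.00 = 0.6192.
Since Q_C/Q_H = T_C/T_H and Q_H = W/η, Q_C = W·T_C/(T_H − T_C) = 10.8 × 294.00/478.00 = 6.64 kW.

Q̇_C ≈ 6.64 kW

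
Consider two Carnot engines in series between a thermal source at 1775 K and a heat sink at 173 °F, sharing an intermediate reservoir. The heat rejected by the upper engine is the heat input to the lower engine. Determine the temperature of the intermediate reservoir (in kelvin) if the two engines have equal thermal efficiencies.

T_m ≈ 790 K

T_C = 173 °F → (173 − 32) × 5/9 = 78.33 °C = 351.48 K.
Equal efficiencies require 1 − T_m/T_H = 1 − T_C/T_m, i.e. T_m/T_H = T_C/T_m, so T_m = √(T_H·T_C) = √(1775.00 × 351.48) = 790 K.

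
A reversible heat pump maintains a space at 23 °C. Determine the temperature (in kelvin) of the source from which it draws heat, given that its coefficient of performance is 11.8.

T_C ≈ 271.1 K

T_H = 23 °C → 23 + 273.15 = 296.15 K.
COP_HP = T_H/(T_H − T_C) ⇒ T_C = T_H·(COP_HP − 1)/COP_HP = 296.15 × (11.8 − 1)/11.8 = 271.1 K.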